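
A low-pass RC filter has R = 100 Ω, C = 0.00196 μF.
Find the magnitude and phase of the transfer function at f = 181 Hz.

Step 1 — Angular frequency: ω = 2π·181 = 1137 rad/s.
Step 2 — Transfer function: H(jω) = 1/(1 + jωRC).
Step 3 — Denominator: 1 + jωRC = 1 + j·1137·100·1.96e-09 = 1 + j0.0002229.
Step 4 — H = 1 - j0.0002229.
Step 5 — Magnitude: |H| = 1 (-0.0 dB); phase: φ = -0.0°.

|H| = 1 (-0.0 dB), φ = -0.0°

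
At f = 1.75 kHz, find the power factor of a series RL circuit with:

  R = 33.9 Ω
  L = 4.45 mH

Step 1 — Angular frequency: ω = 2π·f = 2π·1750 = 1.1e+04 rad/s.
Step 2 — Component impedances:
  R: Z = R = 33.9 Ω
  L: Z = jωL = j·1.1e+04·0.00445 = 0 + j48.93 Ω
Step 3 — Series combination: Z_total = R + L = 33.9 + j48.93 Ω = 59.53∠55.3° Ω.
Step 4 — Power factor: PF = cos(φ) = Re(Z)/|Z| = 33.9/59.53 = 0.5695.
Step 5 — Type: Im(Z) = 48.93 ⇒ lagging (phase φ = 55.3°).

PF = 0.5695 (lagging, φ = 55.3°)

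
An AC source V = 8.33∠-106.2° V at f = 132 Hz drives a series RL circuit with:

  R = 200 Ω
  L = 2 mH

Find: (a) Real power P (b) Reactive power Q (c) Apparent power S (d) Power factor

Step 1 — Angular frequency: ω = 2π·f = 2π·132 = 829.4 rad/s.
Step 2 — Component impedances:
  R: Z = R = 200 Ω
  L: Z = jωL = j·829.4·0.002 = 0 + j1.659 Ω
Step 3 — Series combination: Z_total = R + L = 200 + j1.659 Ω = 200∠0.5° Ω.
Step 4 — Source phasor: V = 8.33∠-106.2° V = -2.324 - j7.999 V.
Step 5 — Current: I = V / Z = -0.01195 - j0.0399 A = 0.04165∠-106.7° A.
Step 6 — Complex power: S = V·I* = 0.3469 + j0.002877 VA.
Step 7 — Real power: P = Re(S) = 0.3469 W.
Step 8 — Reactive power: Q = Im(S) = 0.002877 VAR.
Step 9 — Apparent power: |S| = 0.3469 VA.
Step 10 — Power factor: PF = P/|S| = 1 (lagging).

(a) P = 0.3469 W  (b) Q = 0.002877 VAR  (c) S = 0.3469 VA  (d) PF = 1 (lagging)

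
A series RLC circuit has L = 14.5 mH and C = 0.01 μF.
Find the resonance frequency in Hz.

Step 1 — Resonance condition Im(Z)=0 gives ω₀ = 1/√(LC).
Step 2 — ω₀ = 1/√(0.0145·1e-08) = 8.305e+04 rad/s.
Step 3 — f₀ = ω₀/(2π) = 1.322e+04 Hz.

f₀ = 1.322e+04 Hz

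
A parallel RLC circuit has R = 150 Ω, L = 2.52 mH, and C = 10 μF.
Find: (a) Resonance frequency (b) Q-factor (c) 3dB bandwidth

Step 1 — Resonance: ω₀ = 1/√(LC) = 1/√(0.00252·1e-05) = 6299 rad/s.
Step 2 — f₀ = ω₀/(2π) = 1003 Hz.
Step 3 — Parallel Q: Q = R/(ω₀L) = 150/(6299·0.00252) = 9.449.
Step 4 — Bandwidth: Δω = ω₀/Q = 666.7 rad/s; BW = Δω/(2π) = 106.1 Hz.

(a) f₀ = 1003 Hz  (b) Q = 9.449  (c) BW = 106.1 Hz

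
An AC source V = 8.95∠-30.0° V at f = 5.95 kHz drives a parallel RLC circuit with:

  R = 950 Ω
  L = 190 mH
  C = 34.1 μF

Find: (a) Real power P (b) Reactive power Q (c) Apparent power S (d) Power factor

Step 1 — Angular frequency: ω = 2π·f = 2π·5950 = 3.738e+04 rad/s.
Step 2 — Component impedances:
  R: Z = R = 950 Ω
  L: Z = jωL = j·3.738e+04·0.19 = 0 + j7103 Ω
  C: Z = 1/(jωC) = -j/(ω·C) = 0 - j0.7844 Ω
Step 3 — Parallel combination: 1/Z_total = 1/R + 1/L + 1/C; Z_total = 0.0006478 - j0.7845 Ω = 0.7845∠-90.0° Ω.
Step 4 — Source phasor: V = 8.95∠-30.0° V = 7.751 - j4.475 V.
Step 5 — Current: I = V / Z = 5.712 + j9.875 A = 11.41∠60.0° A.
Step 6 — Complex power: S = V·I* = 0.08432 - j102.1 VA.
Step 7 — Real power: P = Re(S) = 0.08432 W.
Step 8 — Reactive power: Q = Im(S) = -102.1 VAR.
Step 9 — Apparent power: |S| = 102.1 VA.
Step 10 — Power factor: PF = P/|S| = 0.0008258 (leading).

(a) P = 0.08432 W  (b) Q = -102.1 VAR  (c) S = 102.1 VA  (d) PF = 0.0008258 (leading)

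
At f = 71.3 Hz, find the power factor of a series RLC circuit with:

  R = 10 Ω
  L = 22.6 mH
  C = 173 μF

Step 1 — Angular frequency: ω = 2π·f = 2π·71.3 = 448 rad/s.
Step 2 — Component impedances:
  R: Z = R = 10 Ω
  L: Z = jωL = j·448·0.0226 = 0 + j10.12 Ω
  C: Z = 1/(jωC) = -j/(ω·C) = 0 - j12.9 Ω
Step 3 — Series combination: Z_total = R + L + C = 10 - j2.778 Ω = 10.38∠-15.5° Ω.
Step 4 — Power factor: PF = cos(φ) = Re(Z)/|Z| = 10/10.379 = 0.9635.
Step 5 — Type: Im(Z) = -2.778 ⇒ leading (phase φ = -15.5°).

PF = 0.9635 (leading, φ = -15.5°)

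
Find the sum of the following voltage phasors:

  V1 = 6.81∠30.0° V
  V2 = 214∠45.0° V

Step 1 — Convert each phasor to rectangular form:
  V1 = 6.81·(cos(30.0°) + j·sin(30.0°)) = 5.898 + j3.405 V
  V2 = 214·(cos(45.0°) + j·sin(45.0°)) = 151.3 + j151.3 V
Step 2 — Sum components: V_total = 157.2 + j154.7 V.
Step 3 — Convert to polar: |V_total| = 220.6 V, ∠V_total = 44.5°.

V_total = 220.6∠44.5° V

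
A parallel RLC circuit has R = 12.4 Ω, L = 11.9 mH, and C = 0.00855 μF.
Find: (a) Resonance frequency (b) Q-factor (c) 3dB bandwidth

Step 1 — Resonance: ω₀ = 1/√(LC) = 1/√(0.0119·8.55e-09) = 9.914e+04 rad/s.
Step 2 — f₀ = ω₀/(2π) = 1.578e+04 Hz.
Step 3 — Parallel Q: Q = R/(ω₀L) = 12.4/(9.914e+04·0.0119) = 0.01051.
Step 4 — Bandwidth: Δω = ω₀/Q = 9.432e+06 rad/s; BW = Δω/(2π) = 1.501e+06 Hz.

(a) f₀ = 1.578e+04 Hz  (b) Q = 0.01051  (c) BW = 1.501e+06 Hz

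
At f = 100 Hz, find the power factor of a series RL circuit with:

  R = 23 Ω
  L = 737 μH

Step 1 — Angular frequency: ω = 2π·f = 2π·100 = 628.3 rad/s.
Step 2 — Component impedances:
  R: Z = R = 23 Ω
  L: Z = jωL = j·628.3·0.000737 = 0 + j0.4631 Ω
Step 3 — Series combination: Z_total = R + L = 23 + j0.4631 Ω = 23∠1.2° Ω.
Step 4 — Power factor: PF = cos(φ) = Re(Z)/|Z| = 23/23.005 = 0.9998.
Step 5 — Type: Im(Z) = 0.4631 ⇒ lagging (phase φ = 1.2°).

PF = 0.9998 (lagging, φ = 1.2°)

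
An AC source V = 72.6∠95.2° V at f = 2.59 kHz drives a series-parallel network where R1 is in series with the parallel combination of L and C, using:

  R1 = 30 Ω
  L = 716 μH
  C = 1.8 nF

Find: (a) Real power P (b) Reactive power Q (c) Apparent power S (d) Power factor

Step 1 — Angular frequency: ω = 2π·f = 2π·2590 = 1.627e+04 rad/s.
Step 2 — Component impedances:
  R1: Z = R = 30 Ω
  L: Z = jωL = j·1.627e+04·0.000716 = 0 + j11.65 Ω
  C: Z = 1/(jωC) = -j/(ω·C) = 0 - j3.414e+04 Ω
Step 3 — Parallel branch: L || C = 1/(1/L + 1/C) = 0 + j11.66 Ω.
Step 4 — Series with R1: Z_total = R1 + (L || C) = 30 + j11.66 Ω = 32.18∠21.2° Ω.
Step 5 — Source phasor: V = 72.6∠95.2° V = -6.58 + j72.3 V.
Step 6 — Current: I = V / Z = 0.623 + j2.168 A = 2.256∠74.0° A.
Step 7 — Complex power: S = V·I* = 152.6 + j59.31 VA.
Step 8 — Real power: P = Re(S) = 152.6 W.
Step 9 — Reactive power: Q = Im(S) = 59.31 VAR.
Step 10 — Apparent power: |S| = 163.8 VA.
Step 11 — Power factor: PF = P/|S| = 0.9321 (lagging).

(a) P = 152.6 W  (b) Q = 59.31 VAR  (c) S = 163.8 VA  (d) PF = 0.9321 (lagging)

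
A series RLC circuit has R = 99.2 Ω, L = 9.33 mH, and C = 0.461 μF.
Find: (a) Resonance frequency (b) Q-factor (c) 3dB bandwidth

Step 1 — Resonance: ω₀ = 1/√(LC) = 1/√(0.00933·4.61e-07) = 1.525e+04 rad/s.
Step 2 — f₀ = ω₀/(2π) = 2427 Hz.
Step 3 — Series Q: Q = ω₀L/R = 1.525e+04·0.00933/99.2 = 1.434.
Step 4 — Bandwidth: Δω = ω₀/Q = 1.063e+04 rad/s; BW = Δω/(2π) = 1692 Hz.

(a) f₀ = 2427 Hz  (b) Q = 1.434  (c) BW = 1692 Hz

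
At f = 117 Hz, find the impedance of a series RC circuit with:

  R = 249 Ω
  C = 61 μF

Step 1 — Angular frequency: ω = 2π·f = 2π·117 = 735.1 rad/s.
Step 2 — Component impedances:
  R: Z = R = 249 Ω
  C: Z = 1/(jωC) = -j/(ω·C) = 0 - j22.3 Ω
Step 3 — Series combination: Z_total = R + C = 249 - j22.3 Ω = 250∠-5.1° Ω.

Z = 249 - j22.3 Ω = 250∠-5.1° Ω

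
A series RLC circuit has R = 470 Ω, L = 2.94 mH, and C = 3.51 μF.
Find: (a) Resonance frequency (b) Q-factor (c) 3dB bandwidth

Step 1 — Resonance condition Im(Z)=0 gives ω₀ = 1/√(LC).
Step 2 — ω₀ = 1/√(0.00294·3.51e-06) = 9844 rad/s.
Step 3 — f₀ = ω₀/(2π) = 1567 Hz.
Step 4 — Series Q: Q = ω₀L/R = 9844·0.00294/470 = 0.06158.
Step 5 — 3dB bandwidth: Δω = ω₀/Q = 1.599e+05 rad/s; BW = Δω/(2π) = 2.544e+04 Hz.

(a) f₀ = 1567 Hz  (b) Q = 0.06158  (c) BW = 2.544e+04 Hz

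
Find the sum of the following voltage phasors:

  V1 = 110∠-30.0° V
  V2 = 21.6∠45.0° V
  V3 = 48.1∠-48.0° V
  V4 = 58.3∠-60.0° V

Step 1 — Convert each phasor to rectangular form:
  V1 = 110·(cos(-30.0°) + j·sin(-30.0°)) = 95.26 - j55 V
  V2 = 21.6·(cos(45.0°) + j·sin(45.0°)) = 15.27 + j15.27 V
  V3 = 48.1·(cos(-48.0°) + j·sin(-48.0°)) = 32.19 - j35.75 V
  V4 = 58.3·(cos(-60.0°) + j·sin(-60.0°)) = 29.15 - j50.49 V
Step 2 — Sum components: V_total = 171.9 - j126 V.
Step 3 — Convert to polar: |V_total| = 213.1 V, ∠V_total = -36.2°.

V_total = 213.1∠-36.2° V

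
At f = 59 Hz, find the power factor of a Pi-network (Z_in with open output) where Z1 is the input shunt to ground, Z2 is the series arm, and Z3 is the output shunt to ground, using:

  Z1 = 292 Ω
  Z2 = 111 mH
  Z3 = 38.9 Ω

Step 1 — Angular frequency: ω = 2π·f = 2π·59 = 370.7 rad/s.
Step 2 — Component impedances:
  Z1: Z = R = 292 Ω
  Z2: Z = jωL = j·370.7·0.111 = 0 + j41.15 Ω
  Z3: Z = R = 38.9 Ω
Step 3 — With open output, the series arm Z2 and the output shunt Z3 appear in series to ground: Z2 + Z3 = 38.9 + j41.15 Ω.
Step 4 — Parallel with input shunt Z1: Z_in = Z1 || (Z2 + Z3) = 38.25 + j31.55 Ω = 49.59∠39.5° Ω.
Step 5 — Power factor: PF = cos(φ) = Re(Z)/|Z| = 38.251/49.587 = 0.7714.
Step 6 — Type: Im(Z) = 31.55 ⇒ lagging (phase φ = 39.5°).

PF = 0.7714 (lagging, φ = 39.5°)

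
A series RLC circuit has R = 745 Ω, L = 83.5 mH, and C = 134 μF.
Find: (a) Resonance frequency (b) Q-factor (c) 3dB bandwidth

Step 1 — Resonance: ω₀ = 1/√(LC) = 1/√(0.0835·0.000134) = 299 rad/s.
Step 2 — f₀ = ω₀/(2π) = 47.58 Hz.
Step 3 — Series Q: Q = ω₀L/R = 299·0.0835/745 = 0.03351.
Step 4 — Bandwidth: Δω = ω₀/Q = 8922 rad/s; BW = Δω/(2π) = 1420 Hz.

(a) f₀ = 47.58 Hz  (b) Q = 0.03351  (c) BW = 1420 Hz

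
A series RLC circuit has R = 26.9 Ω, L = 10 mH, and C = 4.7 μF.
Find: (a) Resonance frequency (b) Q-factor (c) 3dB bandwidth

Step 1 — Resonance condition Im(Z)=0 gives ω₀ = 1/√(LC).
Step 2 — ω₀ = 1/√(0.01·4.7e-06) = 4613 rad/s.
Step 3 — f₀ = ω₀/(2π) = 734.1 Hz.
Step 4 — Series Q: Q = ω₀L/R = 4613·0.01/26.9 = 1.715.
Step 5 — 3dB bandwidth: Δω = ω₀/Q = 2690 rad/s; BW = Δω/(2π) = 428.1 Hz.

(a) f₀ = 734.1 Hz  (b) Q = 1.715  (c) BW = 428.1 Hz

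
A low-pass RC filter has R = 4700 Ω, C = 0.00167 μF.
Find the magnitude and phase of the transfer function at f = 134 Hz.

Step 1 — Angular frequency: ω = 2π·134 = 841.9 rad/s.
Step 2 — Transfer function: H(jω) = 1/(1 + jωRC).
Step 3 — Denominator: 1 + jωRC = 1 + j·841.9·4700·1.67e-09 = 1 + j0.006608.
Step 4 — H = 1 - j0.006608.
Step 5 — Magnitude: |H| = 1 (-0.0 dB); phase: φ = -0.4°.

|H| = 1 (-0.0 dB), φ = -0.4°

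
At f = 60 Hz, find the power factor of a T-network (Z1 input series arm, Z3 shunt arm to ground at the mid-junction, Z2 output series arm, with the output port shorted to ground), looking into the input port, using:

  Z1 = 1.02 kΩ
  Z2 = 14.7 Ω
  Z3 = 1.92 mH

Step 1 — Angular frequency: ω = 2π·f = 2π·60 = 377 rad/s.
Step 2 — Component impedances:
  Z1: Z = R = 1020 Ω
  Z2: Z = R = 14.7 Ω
  Z3: Z = jωL = j·377·0.00192 = 0 + j0.7238 Ω
Step 3 — With the output port shorted to ground, the output series arm Z2 runs from the junction to ground; the shunt arm Z3 also runs from the junction to ground. They appear in parallel: Z3 || Z2 = 0.03555 + j0.7221 Ω.
Step 4 — Series with input arm Z1: Z_in = Z1 + (Z3 || Z2) = 1020 + j0.7221 Ω = 1020∠0.0° Ω.
Step 5 — Power factor: PF = cos(φ) = Re(Z)/|Z| = 1020/1020 = 1.
Step 6 — Type: Im(Z) = 0.7221 ⇒ lagging (phase φ = 0.0°).

PF = 1 (lagging, φ = 0.0°)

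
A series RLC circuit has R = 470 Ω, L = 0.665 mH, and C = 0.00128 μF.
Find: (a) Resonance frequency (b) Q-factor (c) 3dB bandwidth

Step 1 — Resonance condition Im(Z)=0 gives ω₀ = 1/√(LC).
Step 2 — ω₀ = 1/√(0.000665·1.28e-09) = 1.084e+06 rad/s.
Step 3 — f₀ = ω₀/(2π) = 1.725e+05 Hz.
Step 4 — Series Q: Q = ω₀L/R = 1.084e+06·0.000665/470 = 1.534.
Step 5 — 3dB bandwidth: Δω = ω₀/Q = 7.068e+05 rad/s; BW = Δω/(2π) = 1.125e+05 Hz.

(a) f₀ = 1.725e+05 Hz  (b) Q = 1.534  (c) BW = 1.125e+05 Hz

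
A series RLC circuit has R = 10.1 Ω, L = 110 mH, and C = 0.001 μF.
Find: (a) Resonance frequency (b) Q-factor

Step 1 — Resonance condition Im(Z)=0 gives ω₀ = 1/√(LC).
Step 2 — ω₀ = 1/√(0.11·1e-09) = 9.535e+04 rad/s.
Step 3 — f₀ = ω₀/(2π) = 1.517e+04 Hz.
Step 4 — Series Q: Q = ω₀L/R = 9.535e+04·0.11/10.1 = 1038.

(a) f₀ = 1.517e+04 Hz  (b) Q = 1038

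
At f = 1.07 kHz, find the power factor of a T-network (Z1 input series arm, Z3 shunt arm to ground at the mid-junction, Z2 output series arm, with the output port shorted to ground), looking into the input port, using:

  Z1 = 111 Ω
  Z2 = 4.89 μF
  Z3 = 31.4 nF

Step 1 — Angular frequency: ω = 2π·f = 2π·1070 = 6723 rad/s.
Step 2 — Component impedances:
  Z1: Z = R = 111 Ω
  Z2: Z = 1/(jωC) = -j/(ω·C) = 0 - j30.42 Ω
  Z3: Z = 1/(jωC) = -j/(ω·C) = 0 - j4737 Ω
Step 3 — With the output port shorted to ground, the output series arm Z2 runs from the junction to ground; the shunt arm Z3 also runs from the junction to ground. They appear in parallel: Z3 || Z2 = 0 - j30.22 Ω.
Step 4 — Series with input arm Z1: Z_in = Z1 + (Z3 || Z2) = 111 - j30.22 Ω = 115∠-15.2° Ω.
Step 5 — Power factor: PF = cos(φ) = Re(Z)/|Z| = 111/115.04 = 0.9649.
Step 6 — Type: Im(Z) = -30.22 ⇒ leading (phase φ = -15.2°).

PF = 0.9649 (leading, φ = -15.2°)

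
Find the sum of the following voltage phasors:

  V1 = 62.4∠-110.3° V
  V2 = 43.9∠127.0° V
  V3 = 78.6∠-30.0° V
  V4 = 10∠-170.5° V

Step 1 — Convert each phasor to rectangular form:
  V1 = 62.4·(cos(-110.3°) + j·sin(-110.3°)) = -21.65 - j58.52 V
  V2 = 43.9·(cos(127.0°) + j·sin(127.0°)) = -26.42 + j35.06 V
  V3 = 78.6·(cos(-30.0°) + j·sin(-30.0°)) = 68.07 - j39.3 V
  V4 = 10·(cos(-170.5°) + j·sin(-170.5°)) = -9.863 - j1.65 V
Step 2 — Sum components: V_total = 10.14 - j64.41 V.
Step 3 — Convert to polar: |V_total| = 65.21 V, ∠V_total = -81.1°.

V_total = 65.21∠-81.1° V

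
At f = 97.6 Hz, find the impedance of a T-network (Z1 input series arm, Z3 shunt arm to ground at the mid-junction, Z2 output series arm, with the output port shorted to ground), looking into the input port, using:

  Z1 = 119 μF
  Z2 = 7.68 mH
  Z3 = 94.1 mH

Step 1 — Angular frequency: ω = 2π·f = 2π·97.6 = 613.2 rad/s.
Step 2 — Component impedances:
  Z1: Z = 1/(jωC) = -j/(ω·C) = 0 - j13.7 Ω
  Z2: Z = jωL = j·613.2·0.00768 = 0 + j4.71 Ω
  Z3: Z = jωL = j·613.2·0.0941 = 0 + j57.71 Ω
Step 3 — With the output port shorted to ground, the output series arm Z2 runs from the junction to ground; the shunt arm Z3 also runs from the junction to ground. They appear in parallel: Z3 || Z2 = 0 + j4.354 Ω.
Step 4 — Series with input arm Z1: Z_in = Z1 + (Z3 || Z2) = 0 - j9.349 Ω = 9.349∠-90.0° Ω.

Z = 0 - j9.349 Ω = 9.349∠-90.0° Ω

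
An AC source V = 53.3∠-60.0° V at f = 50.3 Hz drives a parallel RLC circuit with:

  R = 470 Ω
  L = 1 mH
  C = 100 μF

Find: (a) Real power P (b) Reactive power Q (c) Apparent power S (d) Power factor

Step 1 — Angular frequency: ω = 2π·f = 2π·50.3 = 316 rad/s.
Step 2 — Component impedances:
  R: Z = R = 470 Ω
  L: Z = jωL = j·316·0.001 = 0 + j0.316 Ω
  C: Z = 1/(jωC) = -j/(ω·C) = 0 - j31.64 Ω
Step 3 — Parallel combination: 1/Z_total = 1/R + 1/L + 1/C; Z_total = 0.0002168 + j0.3192 Ω = 0.3192∠90.0° Ω.
Step 4 — Source phasor: V = 53.3∠-60.0° V = 26.65 - j46.16 V.
Step 5 — Current: I = V / Z = -144.5 - j83.58 A = 167∠-150.0° A.
Step 6 — Complex power: S = V·I* = 6.044 + j8899 VA.
Step 7 — Real power: P = Re(S) = 6.044 W.
Step 8 — Reactive power: Q = Im(S) = 8899 VAR.
Step 9 — Apparent power: |S| = 8899 VA.
Step 10 — Power factor: PF = P/|S| = 0.0006792 (lagging).

(a) P = 6.044 W  (b) Q = 8899 VAR  (c) S = 8899 VA  (d) PF = 0.0006792 (lagging)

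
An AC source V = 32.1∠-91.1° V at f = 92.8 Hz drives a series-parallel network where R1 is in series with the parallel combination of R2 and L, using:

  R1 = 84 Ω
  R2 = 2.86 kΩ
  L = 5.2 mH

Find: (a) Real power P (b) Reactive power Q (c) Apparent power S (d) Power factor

Step 1 — Angular frequency: ω = 2π·f = 2π·92.8 = 583.1 rad/s.
Step 2 — Component impedances:
  R1: Z = R = 84 Ω
  R2: Z = R = 2860 Ω
  L: Z = jωL = j·583.1·0.0052 = 0 + j3.032 Ω
Step 3 — Parallel branch: R2 || L = 1/(1/R2 + 1/L) = 0.003214 + j3.032 Ω.
Step 4 — Series with R1: Z_total = R1 + (R2 || L) = 84 + j3.032 Ω = 84.06∠2.1° Ω.
Step 5 — Source phasor: V = 32.1∠-91.1° V = -0.6162 - j32.09 V.
Step 6 — Current: I = V / Z = -0.0211 - j0.3813 A = 0.3819∠-93.2° A.
Step 7 — Complex power: S = V·I* = 12.25 + j0.4422 VA.
Step 8 — Real power: P = Re(S) = 12.25 W.
Step 9 — Reactive power: Q = Im(S) = 0.4422 VAR.
Step 10 — Apparent power: |S| = 12.26 VA.
Step 11 — Power factor: PF = P/|S| = 0.9993 (lagging).

(a) P = 12.25 W  (b) Q = 0.4422 VAR  (c) S = 12.26 VA  (d) PF = 0.9993 (lagging)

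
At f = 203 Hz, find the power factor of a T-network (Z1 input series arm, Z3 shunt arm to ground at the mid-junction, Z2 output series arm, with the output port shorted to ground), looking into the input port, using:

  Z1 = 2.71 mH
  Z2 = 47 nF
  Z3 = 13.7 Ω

Step 1 — Angular frequency: ω = 2π·f = 2π·203 = 1275 rad/s.
Step 2 — Component impedances:
  Z1: Z = jωL = j·1275·0.00271 = 0 + j3.457 Ω
  Z2: Z = 1/(jωC) = -j/(ω·C) = 0 - j1.668e+04 Ω
  Z3: Z = R = 13.7 Ω
Step 3 — With the output port shorted to ground, the output series arm Z2 runs from the junction to ground; the shunt arm Z3 also runs from the junction to ground. They appear in parallel: Z3 || Z2 = 13.7 - j0.01125 Ω.
Step 4 — Series with input arm Z1: Z_in = Z1 + (Z3 || Z2) = 13.7 + j3.445 Ω = 14.13∠14.1° Ω.
Step 5 — Power factor: PF = cos(φ) = Re(Z)/|Z| = 13.7/14.127 = 0.9698.
Step 6 — Type: Im(Z) = 3.445 ⇒ lagging (phase φ = 14.1°).

PF = 0.9698 (lagging, φ = 14.1°)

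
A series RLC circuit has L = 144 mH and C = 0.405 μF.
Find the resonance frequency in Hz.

Step 1 — Resonance condition Im(Z)=0 gives ω₀ = 1/√(LC).
Step 2 — ω₀ = 1/√(0.144·4.05e-07) = 4141 rad/s.
Step 3 — f₀ = ω₀/(2π) = 659 Hz.

f₀ = 659 Hz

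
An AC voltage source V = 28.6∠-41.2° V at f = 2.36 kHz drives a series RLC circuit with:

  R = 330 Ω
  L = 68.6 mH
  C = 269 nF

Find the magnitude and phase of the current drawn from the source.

Step 1 — Angular frequency: ω = 2π·f = 2π·2360 = 1.483e+04 rad/s.
Step 2 — Component impedances:
  R: Z = R = 330 Ω
  L: Z = jωL = j·1.483e+04·0.0686 = 0 + j1017 Ω
  C: Z = 1/(jωC) = -j/(ω·C) = 0 - j250.7 Ω
Step 3 — Series combination: Z_total = R + L + C = 330 + j766.5 Ω = 834.5∠66.7° Ω.
Step 4 — Source phasor: V = 28.6∠-41.2° V = 21.52 - j18.84 V.
Step 5 — Ohm's law: I = V / Z_total = (21.52 - j18.84) / (330 + j766.5) = -0.01054 - j0.03261 A.
Step 6 — Convert to polar: |I| = 0.03427 A, ∠I = -107.9°.

I = 0.03427∠-107.9° A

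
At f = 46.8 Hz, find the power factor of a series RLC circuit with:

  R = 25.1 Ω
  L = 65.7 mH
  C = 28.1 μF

Step 1 — Angular frequency: ω = 2π·f = 2π·46.8 = 294.1 rad/s.
Step 2 — Component impedances:
  R: Z = R = 25.1 Ω
  L: Z = jωL = j·294.1·0.0657 = 0 + j19.32 Ω
  C: Z = 1/(jωC) = -j/(ω·C) = 0 - j121 Ω
Step 3 — Series combination: Z_total = R + L + C = 25.1 - j101.7 Ω = 104.8∠-76.1° Ω.
Step 4 — Power factor: PF = cos(φ) = Re(Z)/|Z| = 25.1/104.76 = 0.2396.
Step 5 — Type: Im(Z) = -101.7 ⇒ leading (phase φ = -76.1°).

PF = 0.2396 (leading, φ = -76.1°)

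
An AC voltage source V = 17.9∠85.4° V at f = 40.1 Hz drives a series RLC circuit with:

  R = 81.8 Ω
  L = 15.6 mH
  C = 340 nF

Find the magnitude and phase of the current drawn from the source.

Step 1 — Angular frequency: ω = 2π·f = 2π·40.1 = 252 rad/s.
Step 2 — Component impedances:
  R: Z = R = 81.8 Ω
  L: Z = jωL = j·252·0.0156 = 0 + j3.931 Ω
  C: Z = 1/(jωC) = -j/(ω·C) = 0 - j1.167e+04 Ω
Step 3 — Series combination: Z_total = R + L + C = 81.8 - j1.167e+04 Ω = 1.167e+04∠-89.6° Ω.
Step 4 — Source phasor: V = 17.9∠85.4° V = 1.436 + j17.84 V.
Step 5 — Ohm's law: I = V / Z_total = (1.436 + j17.84) / (81.8 - j1.167e+04) = -0.001528 + j0.0001337 A.
Step 6 — Convert to polar: |I| = 0.001534 A, ∠I = 175.0°.

I = 0.001534∠175.0° A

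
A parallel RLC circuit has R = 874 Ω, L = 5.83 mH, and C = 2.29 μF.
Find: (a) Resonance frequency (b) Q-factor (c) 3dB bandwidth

Step 1 — Resonance: ω₀ = 1/√(LC) = 1/√(0.00583·2.29e-06) = 8655 rad/s.
Step 2 — f₀ = ω₀/(2π) = 1377 Hz.
Step 3 — Parallel Q: Q = R/(ω₀L) = 874/(8655·0.00583) = 17.32.
Step 4 — Bandwidth: Δω = ω₀/Q = 499.6 rad/s; BW = Δω/(2π) = 79.52 Hz.

(a) f₀ = 1377 Hz  (b) Q = 17.32  (c) BW = 79.52 Hz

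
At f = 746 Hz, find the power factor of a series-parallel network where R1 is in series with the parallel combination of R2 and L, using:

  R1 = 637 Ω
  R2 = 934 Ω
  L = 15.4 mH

Step 1 — Angular frequency: ω = 2π·f = 2π·746 = 4687 rad/s.
Step 2 — Component impedances:
  R1: Z = R = 637 Ω
  R2: Z = R = 934 Ω
  L: Z = jωL = j·4687·0.0154 = 0 + j72.18 Ω
Step 3 — Parallel branch: R2 || L = 1/(1/R2 + 1/L) = 5.546 + j71.76 Ω.
Step 4 — Series with R1: Z_total = R1 + (R2 || L) = 642.5 + j71.76 Ω = 646.5∠6.4° Ω.
Step 5 — Power factor: PF = cos(φ) = Re(Z)/|Z| = 642.5/646.5 = 0.9938.
Step 6 — Type: Im(Z) = 71.76 ⇒ lagging (phase φ = 6.4°).

PF = 0.9938 (lagging, φ = 6.4°)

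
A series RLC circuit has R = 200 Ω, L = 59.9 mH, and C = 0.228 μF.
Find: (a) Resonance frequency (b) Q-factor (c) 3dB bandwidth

Step 1 — Resonance: ω₀ = 1/√(LC) = 1/√(0.0599·2.28e-07) = 8557 rad/s.
Step 2 — f₀ = ω₀/(2π) = 1362 Hz.
Step 3 — Series Q: Q = ω₀L/R = 8557·0.0599/200 = 2.563.
Step 4 — Bandwidth: Δω = ω₀/Q = 3339 rad/s; BW = Δω/(2π) = 531.4 Hz.

(a) f₀ = 1362 Hz  (b) Q = 2.563  (c) BW = 531.4 Hz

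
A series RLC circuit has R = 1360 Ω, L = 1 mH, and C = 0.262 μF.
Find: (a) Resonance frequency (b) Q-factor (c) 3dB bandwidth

Step 1 — Resonance: ω₀ = 1/√(LC) = 1/√(0.001·2.62e-07) = 6.178e+04 rad/s.
Step 2 — f₀ = ω₀/(2π) = 9833 Hz.
Step 3 — Series Q: Q = ω₀L/R = 6.178e+04·0.001/1360 = 0.04543.
Step 4 — Bandwidth: Δω = ω₀/Q = 1.36e+06 rad/s; BW = Δω/(2π) = 2.165e+05 Hz.

(a) f₀ = 9833 Hz  (b) Q = 0.04543  (c) BW = 2.165e+05 Hz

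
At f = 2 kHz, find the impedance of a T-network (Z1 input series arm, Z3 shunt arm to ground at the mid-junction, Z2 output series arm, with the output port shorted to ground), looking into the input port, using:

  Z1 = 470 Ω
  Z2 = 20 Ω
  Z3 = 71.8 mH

Step 1 — Angular frequency: ω = 2π·f = 2π·2000 = 1.257e+04 rad/s.
Step 2 — Component impedances:
  Z1: Z = R = 470 Ω
  Z2: Z = R = 20 Ω
  Z3: Z = jωL = j·1.257e+04·0.0718 = 0 + j902.3 Ω
Step 3 — With the output port shorted to ground, the output series arm Z2 runs from the junction to ground; the shunt arm Z3 also runs from the junction to ground. They appear in parallel: Z3 || Z2 = 19.99 + j0.4431 Ω.
Step 4 — Series with input arm Z1: Z_in = Z1 + (Z3 || Z2) = 490 + j0.4431 Ω = 490∠0.1° Ω.

Z = 490 + j0.4431 Ω = 490∠0.1° Ω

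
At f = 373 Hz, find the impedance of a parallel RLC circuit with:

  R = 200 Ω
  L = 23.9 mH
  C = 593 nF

Step 1 — Angular frequency: ω = 2π·f = 2π·373 = 2344 rad/s.
Step 2 — Component impedances:
  R: Z = R = 200 Ω
  L: Z = jωL = j·2344·0.0239 = 0 + j56.01 Ω
  C: Z = 1/(jωC) = -j/(ω·C) = 0 - j719.5 Ω
Step 3 — Parallel combination: 1/Z_total = 1/R + 1/L + 1/C; Z_total = 16.89 + j55.61 Ω = 58.12∠73.1° Ω.

Z = 16.89 + j55.61 Ω = 58.12∠73.1° Ω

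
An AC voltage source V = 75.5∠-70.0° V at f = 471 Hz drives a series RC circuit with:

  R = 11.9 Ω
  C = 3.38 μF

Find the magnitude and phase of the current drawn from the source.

Step 1 — Angular frequency: ω = 2π·f = 2π·471 = 2959 rad/s.
Step 2 — Component impedances:
  R: Z = R = 11.9 Ω
  C: Z = 1/(jωC) = -j/(ω·C) = 0 - j99.97 Ω
Step 3 — Series combination: Z_total = R + C = 11.9 - j99.97 Ω = 100.7∠-83.2° Ω.
Step 4 — Source phasor: V = 75.5∠-70.0° V = 25.82 - j70.95 V.
Step 5 — Ohm's law: I = V / Z_total = (25.82 - j70.95) / (11.9 - j99.97) = 0.7301 + j0.1714 A.
Step 6 — Convert to polar: |I| = 0.7499 A, ∠I = 13.2°.

I = 0.7499∠13.2° A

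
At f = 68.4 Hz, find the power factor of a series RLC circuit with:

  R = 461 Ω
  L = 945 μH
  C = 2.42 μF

Step 1 — Angular frequency: ω = 2π·f = 2π·68.4 = 429.8 rad/s.
Step 2 — Component impedances:
  R: Z = R = 461 Ω
  L: Z = jωL = j·429.8·0.000945 = 0 + j0.4061 Ω
  C: Z = 1/(jωC) = -j/(ω·C) = 0 - j961.5 Ω
Step 3 — Series combination: Z_total = R + L + C = 461 - j961.1 Ω = 1066∠-64.4° Ω.
Step 4 — Power factor: PF = cos(φ) = Re(Z)/|Z| = 461/1066 = 0.4325.
Step 5 — Type: Im(Z) = -961.1 ⇒ leading (phase φ = -64.4°).

PF = 0.4325 (leading, φ = -64.4°)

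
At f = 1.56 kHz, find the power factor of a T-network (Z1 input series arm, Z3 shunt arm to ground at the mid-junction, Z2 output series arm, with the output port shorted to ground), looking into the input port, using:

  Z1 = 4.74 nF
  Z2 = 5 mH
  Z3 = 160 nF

Step 1 — Angular frequency: ω = 2π·f = 2π·1560 = 9802 rad/s.
Step 2 — Component impedances:
  Z1: Z = 1/(jωC) = -j/(ω·C) = 0 - j2.152e+04 Ω
  Z2: Z = jωL = j·9802·0.005 = 0 + j49.01 Ω
  Z3: Z = 1/(jωC) = -j/(ω·C) = 0 - j637.6 Ω
Step 3 — With the output port shorted to ground, the output series arm Z2 runs from the junction to ground; the shunt arm Z3 also runs from the junction to ground. They appear in parallel: Z3 || Z2 = 0 + j53.09 Ω.
Step 4 — Series with input arm Z1: Z_in = Z1 + (Z3 || Z2) = 0 - j2.147e+04 Ω = 2.147e+04∠-90.0° Ω.
Step 5 — Power factor: PF = cos(φ) = Re(Z)/|Z| = 0/2.147e+04 = 0.
Step 6 — Type: Im(Z) = -2.147e+04 ⇒ leading (phase φ = -90.0°).

PF = 0 (leading, φ = -90.0°)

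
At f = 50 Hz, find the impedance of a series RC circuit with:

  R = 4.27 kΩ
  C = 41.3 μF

Step 1 — Angular frequency: ω = 2π·f = 2π·50 = 314.2 rad/s.
Step 2 — Component impedances:
  R: Z = R = 4270 Ω
  C: Z = 1/(jωC) = -j/(ω·C) = 0 - j77.07 Ω
Step 3 — Series combination: Z_total = R + C = 4270 - j77.07 Ω = 4271∠-1.0° Ω.

Z = 4270 - j77.07 Ω = 4271∠-1.0° Ω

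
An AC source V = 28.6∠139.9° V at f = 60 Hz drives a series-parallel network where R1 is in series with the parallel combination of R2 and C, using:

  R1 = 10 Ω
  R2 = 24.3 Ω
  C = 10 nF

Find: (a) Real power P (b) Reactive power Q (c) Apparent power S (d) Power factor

Step 1 — Angular frequency: ω = 2π·f = 2π·60 = 377 rad/s.
Step 2 — Component impedances:
  R1: Z = R = 10 Ω
  R2: Z = R = 24.3 Ω
  C: Z = 1/(jωC) = -j/(ω·C) = 0 - j2.653e+05 Ω
Step 3 — Parallel branch: R2 || C = 1/(1/R2 + 1/C) = 24.3 - j0.002226 Ω.
Step 4 — Series with R1: Z_total = R1 + (R2 || C) = 34.3 - j0.002226 Ω = 34.3∠-0.0° Ω.
Step 5 — Source phasor: V = 28.6∠139.9° V = -21.88 + j18.42 V.
Step 6 — Current: I = V / Z = -0.6378 + j0.537 A = 0.8338∠139.9° A.
Step 7 — Complex power: S = V·I* = 23.85 - j0.001548 VA.
Step 8 — Real power: P = Re(S) = 23.85 W.
Step 9 — Reactive power: Q = Im(S) = -0.001548 VAR.
Step 10 — Apparent power: |S| = 23.85 VA.
Step 11 — Power factor: PF = P/|S| = 1 (leading).

(a) P = 23.85 W  (b) Q = -0.001548 VAR  (c) S = 23.85 VA  (d) PF = 1 (leading)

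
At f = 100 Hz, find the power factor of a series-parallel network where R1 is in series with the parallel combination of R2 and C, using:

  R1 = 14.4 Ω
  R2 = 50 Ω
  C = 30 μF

Step 1 — Angular frequency: ω = 2π·f = 2π·100 = 628.3 rad/s.
Step 2 — Component impedances:
  R1: Z = R = 14.4 Ω
  R2: Z = R = 50 Ω
  C: Z = 1/(jωC) = -j/(ω·C) = 0 - j53.05 Ω
Step 3 — Parallel branch: R2 || C = 1/(1/R2 + 1/C) = 26.48 - j24.96 Ω.
Step 4 — Series with R1: Z_total = R1 + (R2 || C) = 40.88 - j24.96 Ω = 47.9∠-31.4° Ω.
Step 5 — Power factor: PF = cos(φ) = Re(Z)/|Z| = 40.879/47.895 = 0.8535.
Step 6 — Type: Im(Z) = -24.96 ⇒ leading (phase φ = -31.4°).

PF = 0.8535 (leading, φ = -31.4°)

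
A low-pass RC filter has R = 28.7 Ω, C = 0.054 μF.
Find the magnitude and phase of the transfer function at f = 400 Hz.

Step 1 — Angular frequency: ω = 2π·400 = 2513 rad/s.
Step 2 — Transfer function: H(jω) = 1/(1 + jωRC).
Step 3 — Denominator: 1 + jωRC = 1 + j·2513·28.7·5.4e-08 = 1 + j0.003895.
Step 4 — H = 1 - j0.003895.
Step 5 — Magnitude: |H| = 1 (-0.0 dB); phase: φ = -0.2°.

|H| = 1 (-0.0 dB), φ = -0.2°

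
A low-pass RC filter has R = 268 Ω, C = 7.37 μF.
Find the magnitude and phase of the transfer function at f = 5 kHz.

Step 1 — Angular frequency: ω = 2π·5000 = 3.142e+04 rad/s.
Step 2 — Transfer function: H(jω) = 1/(1 + jωRC).
Step 3 — Denominator: 1 + jωRC = 1 + j·3.142e+04·268·7.37e-06 = 1 + j62.05.
Step 4 — H = 0.0002596 - j0.01611.
Step 5 — Magnitude: |H| = 0.01611 (-35.9 dB); phase: φ = -89.1°.

|H| = 0.01611 (-35.9 dB), φ = -89.1°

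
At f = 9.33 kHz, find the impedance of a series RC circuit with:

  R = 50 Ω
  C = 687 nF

Step 1 — Angular frequency: ω = 2π·f = 2π·9330 = 5.862e+04 rad/s.
Step 2 — Component impedances:
  R: Z = R = 50 Ω
  C: Z = 1/(jωC) = -j/(ω·C) = 0 - j24.83 Ω
Step 3 — Series combination: Z_total = R + C = 50 - j24.83 Ω = 55.83∠-26.4° Ω.

Z = 50 - j24.83 Ω = 55.83∠-26.4° Ω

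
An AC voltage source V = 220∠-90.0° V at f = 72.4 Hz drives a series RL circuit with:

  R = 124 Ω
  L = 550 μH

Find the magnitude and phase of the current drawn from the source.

Step 1 — Angular frequency: ω = 2π·f = 2π·72.4 = 454.9 rad/s.
Step 2 — Component impedances:
  R: Z = R = 124 Ω
  L: Z = jωL = j·454.9·0.00055 = 0 + j0.2502 Ω
Step 3 — Series combination: Z_total = R + L = 124 + j0.2502 Ω = 124∠0.1° Ω.
Step 4 — Source phasor: V = 220∠-90.0° V = 0 - j220 V.
Step 5 — Ohm's law: I = V / Z_total = (0 - j220) / (124 + j0.2502) = -0.00358 - j1.774 A.
Step 6 — Convert to polar: |I| = 1.774 A, ∠I = -90.1°.

I = 1.774∠-90.1° A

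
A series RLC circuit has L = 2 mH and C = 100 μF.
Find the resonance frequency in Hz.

Step 1 — Resonance condition Im(Z)=0 gives ω₀ = 1/√(LC).
Step 2 — ω₀ = 1/√(0.002·0.0001) = 2236 rad/s.
Step 3 — f₀ = ω₀/(2π) = 355.9 Hz.

f₀ = 355.9 Hz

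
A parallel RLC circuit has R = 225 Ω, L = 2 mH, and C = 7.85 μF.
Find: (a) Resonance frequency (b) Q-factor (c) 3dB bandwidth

Step 1 — Resonance: ω₀ = 1/√(LC) = 1/√(0.002·7.85e-06) = 7981 rad/s.
Step 2 — f₀ = ω₀/(2π) = 1270 Hz.
Step 3 — Parallel Q: Q = R/(ω₀L) = 225/(7981·0.002) = 14.1.
Step 4 — Bandwidth: Δω = ω₀/Q = 566.2 rad/s; BW = Δω/(2π) = 90.11 Hz.

(a) f₀ = 1270 Hz  (b) Q = 14.1  (c) BW = 90.11 Hz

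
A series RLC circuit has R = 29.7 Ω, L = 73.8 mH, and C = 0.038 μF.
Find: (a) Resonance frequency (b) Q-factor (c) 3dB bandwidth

Step 1 — Resonance condition Im(Z)=0 gives ω₀ = 1/√(LC).
Step 2 — ω₀ = 1/√(0.0738·3.8e-08) = 1.888e+04 rad/s.
Step 3 — f₀ = ω₀/(2π) = 3005 Hz.
Step 4 — Series Q: Q = ω₀L/R = 1.888e+04·0.0738/29.7 = 46.92.
Step 5 — 3dB bandwidth: Δω = ω₀/Q = 402.4 rad/s; BW = Δω/(2π) = 64.05 Hz.

(a) f₀ = 3005 Hz  (b) Q = 46.92  (c) BW = 64.05 Hz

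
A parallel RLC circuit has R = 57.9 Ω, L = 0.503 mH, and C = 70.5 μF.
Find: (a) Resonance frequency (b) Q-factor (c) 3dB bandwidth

Step 1 — Resonance: ω₀ = 1/√(LC) = 1/√(0.000503·7.05e-05) = 5310 rad/s.
Step 2 — f₀ = ω₀/(2π) = 845.2 Hz.
Step 3 — Parallel Q: Q = R/(ω₀L) = 57.9/(5310·0.000503) = 21.68.
Step 4 — Bandwidth: Δω = ω₀/Q = 245 rad/s; BW = Δω/(2π) = 38.99 Hz.

(a) f₀ = 845.2 Hz  (b) Q = 21.68  (c) BW = 38.99 Hz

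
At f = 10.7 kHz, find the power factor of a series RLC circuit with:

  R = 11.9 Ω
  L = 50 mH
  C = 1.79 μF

Step 1 — Angular frequency: ω = 2π·f = 2π·1.07e+04 = 6.723e+04 rad/s.
Step 2 — Component impedances:
  R: Z = R = 11.9 Ω
  L: Z = jωL = j·6.723e+04·0.05 = 0 + j3362 Ω
  C: Z = 1/(jωC) = -j/(ω·C) = 0 - j8.31 Ω
Step 3 — Series combination: Z_total = R + L + C = 11.9 + j3353 Ω = 3353∠89.8° Ω.
Step 4 — Power factor: PF = cos(φ) = Re(Z)/|Z| = 11.9/3353 = 0.003549.
Step 5 — Type: Im(Z) = 3353 ⇒ lagging (phase φ = 89.8°).

PF = 0.003549 (lagging, φ = 89.8°)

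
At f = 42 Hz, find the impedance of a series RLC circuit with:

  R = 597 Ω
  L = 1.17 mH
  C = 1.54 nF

Step 1 — Angular frequency: ω = 2π·f = 2π·42 = 263.9 rad/s.
Step 2 — Component impedances:
  R: Z = R = 597 Ω
  L: Z = jωL = j·263.9·0.00117 = 0 + j0.3088 Ω
  C: Z = 1/(jωC) = -j/(ω·C) = 0 - j2.461e+06 Ω
Step 3 — Series combination: Z_total = R + L + C = 597 - j2.461e+06 Ω = 2.461e+06∠-90.0° Ω.

Z = 597 - j2.461e+06 Ω = 2.461e+06∠-90.0° Ω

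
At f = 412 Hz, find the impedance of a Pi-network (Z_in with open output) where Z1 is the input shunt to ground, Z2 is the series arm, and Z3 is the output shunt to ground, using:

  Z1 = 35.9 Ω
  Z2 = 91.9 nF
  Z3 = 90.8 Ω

Step 1 — Angular frequency: ω = 2π·f = 2π·412 = 2589 rad/s.
Step 2 — Component impedances:
  Z1: Z = R = 35.9 Ω
  Z2: Z = 1/(jωC) = -j/(ω·C) = 0 - j4203 Ω
  Z3: Z = R = 90.8 Ω
Step 3 — With open output, the series arm Z2 and the output shunt Z3 appear in series to ground: Z2 + Z3 = 90.8 - j4203 Ω.
Step 4 — Parallel with input shunt Z1: Z_in = Z1 || (Z2 + Z3) = 35.89 - j0.3063 Ω = 35.89∠-0.5° Ω.

Z = 35.89 - j0.3063 Ω = 35.89∠-0.5° Ω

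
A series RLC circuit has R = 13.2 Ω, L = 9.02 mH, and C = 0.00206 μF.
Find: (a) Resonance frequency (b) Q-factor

Step 1 — Resonance condition Im(Z)=0 gives ω₀ = 1/√(LC).
Step 2 — ω₀ = 1/√(0.00902·2.06e-09) = 2.32e+05 rad/s.
Step 3 — f₀ = ω₀/(2π) = 3.692e+04 Hz.
Step 4 — Series Q: Q = ω₀L/R = 2.32e+05·0.00902/13.2 = 158.5.

(a) f₀ = 3.692e+04 Hz  (b) Q = 158.5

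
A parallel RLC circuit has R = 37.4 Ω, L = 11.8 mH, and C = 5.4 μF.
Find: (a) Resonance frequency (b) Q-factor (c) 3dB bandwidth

Step 1 — Resonance: ω₀ = 1/√(LC) = 1/√(0.0118·5.4e-06) = 3962 rad/s.
Step 2 — f₀ = ω₀/(2π) = 630.5 Hz.
Step 3 — Parallel Q: Q = R/(ω₀L) = 37.4/(3962·0.0118) = 0.8001.
Step 4 — Bandwidth: Δω = ω₀/Q = 4951 rad/s; BW = Δω/(2π) = 788.1 Hz.

(a) f₀ = 630.5 Hz  (b) Q = 0.8001  (c) BW = 788.1 Hz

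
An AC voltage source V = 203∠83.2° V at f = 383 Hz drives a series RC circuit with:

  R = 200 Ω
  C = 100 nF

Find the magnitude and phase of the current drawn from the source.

Step 1 — Angular frequency: ω = 2π·f = 2π·383 = 2406 rad/s.
Step 2 — Component impedances:
  R: Z = R = 200 Ω
  C: Z = 1/(jωC) = -j/(ω·C) = 0 - j4155 Ω
Step 3 — Series combination: Z_total = R + C = 200 - j4155 Ω = 4160∠-87.2° Ω.
Step 4 — Source phasor: V = 203∠83.2° V = 24.04 + j201.6 V.
Step 5 — Ohm's law: I = V / Z_total = (24.04 + j201.6) / (200 - j4155) = -0.04812 + j0.0081 A.
Step 6 — Convert to polar: |I| = 0.04879 A, ∠I = 170.4°.

I = 0.04879∠170.4° A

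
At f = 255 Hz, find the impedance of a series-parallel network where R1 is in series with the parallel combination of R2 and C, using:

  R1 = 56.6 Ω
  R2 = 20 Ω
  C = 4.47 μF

Step 1 — Angular frequency: ω = 2π·f = 2π·255 = 1602 rad/s.
Step 2 — Component impedances:
  R1: Z = R = 56.6 Ω
  R2: Z = R = 20 Ω
  C: Z = 1/(jωC) = -j/(ω·C) = 0 - j139.6 Ω
Step 3 — Parallel branch: R2 || C = 1/(1/R2 + 1/C) = 19.6 - j2.807 Ω.
Step 4 — Series with R1: Z_total = R1 + (R2 || C) = 76.2 - j2.807 Ω = 76.25∠-2.1° Ω.

Z = 76.2 - j2.807 Ω = 76.25∠-2.1° Ω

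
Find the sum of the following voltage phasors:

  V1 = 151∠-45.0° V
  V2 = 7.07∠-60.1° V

Step 1 — Convert each phasor to rectangular form:
  V1 = 151·(cos(-45.0°) + j·sin(-45.0°)) = 106.8 - j106.8 V
  V2 = 7.07·(cos(-60.1°) + j·sin(-60.1°)) = 3.524 - j6.129 V
Step 2 — Sum components: V_total = 110.3 - j112.9 V.
Step 3 — Convert to polar: |V_total| = 157.8 V, ∠V_total = -45.7°.

V_total = 157.8∠-45.7° V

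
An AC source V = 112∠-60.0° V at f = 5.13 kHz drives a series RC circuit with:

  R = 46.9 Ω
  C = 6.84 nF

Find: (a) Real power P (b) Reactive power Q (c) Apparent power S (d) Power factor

Step 1 — Angular frequency: ω = 2π·f = 2π·5130 = 3.223e+04 rad/s.
Step 2 — Component impedances:
  R: Z = R = 46.9 Ω
  C: Z = 1/(jωC) = -j/(ω·C) = 0 - j4536 Ω
Step 3 — Series combination: Z_total = R + C = 46.9 - j4536 Ω = 4536∠-89.4° Ω.
Step 4 — Source phasor: V = 112∠-60.0° V = 56 - j96.99 V.
Step 5 — Current: I = V / Z = 0.02151 + j0.01212 A = 0.02469∠29.4° A.
Step 6 — Complex power: S = V·I* = 0.02859 - j2.765 VA.
Step 7 — Real power: P = Re(S) = 0.02859 W.
Step 8 — Reactive power: Q = Im(S) = -2.765 VAR.
Step 9 — Apparent power: |S| = 2.765 VA.
Step 10 — Power factor: PF = P/|S| = 0.01034 (leading).

(a) P = 0.02859 W  (b) Q = -2.765 VAR  (c) S = 2.765 VA  (d) PF = 0.01034 (leading)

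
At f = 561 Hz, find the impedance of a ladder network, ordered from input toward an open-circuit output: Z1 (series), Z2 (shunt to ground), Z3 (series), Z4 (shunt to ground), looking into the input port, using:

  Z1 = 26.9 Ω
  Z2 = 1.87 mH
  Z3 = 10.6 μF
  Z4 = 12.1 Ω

Step 1 — Angular frequency: ω = 2π·f = 2π·561 = 3525 rad/s.
Step 2 — Component impedances:
  Z1: Z = R = 26.9 Ω
  Z2: Z = jωL = j·3525·0.00187 = 0 + j6.592 Ω
  Z3: Z = 1/(jωC) = -j/(ω·C) = 0 - j26.76 Ω
  Z4: Z = R = 12.1 Ω
Step 3 — Ladder network (open output): work backward from the far end, alternating series and parallel combinations. Z_in = 27.85 + j8.175 Ω = 29.03∠16.4° Ω.

Z = 27.85 + j8.175 Ω = 29.03∠16.4° Ω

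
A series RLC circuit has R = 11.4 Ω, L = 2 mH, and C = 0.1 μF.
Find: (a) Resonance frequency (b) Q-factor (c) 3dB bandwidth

Step 1 — Resonance: ω₀ = 1/√(LC) = 1/√(0.002·1e-07) = 7.071e+04 rad/s.
Step 2 — f₀ = ω₀/(2π) = 1.125e+04 Hz.
Step 3 — Series Q: Q = ω₀L/R = 7.071e+04·0.002/11.4 = 12.41.
Step 4 — Bandwidth: Δω = ω₀/Q = 5700 rad/s; BW = Δω/(2π) = 907.2 Hz.

(a) f₀ = 1.125e+04 Hz  (b) Q = 12.41  (c) BW = 907.2 Hz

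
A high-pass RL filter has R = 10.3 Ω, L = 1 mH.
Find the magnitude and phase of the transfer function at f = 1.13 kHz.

Step 1 — Angular frequency: ω = 2π·1130 = 7100 rad/s.
Step 2 — Transfer function: H(jω) = jωL/(R + jωL).
Step 3 — Numerator jωL = j·7.1; denominator R + jωL = 10.3 + j7.1.
Step 4 — H = 0.3221 + j0.4673.
Step 5 — Magnitude: |H| = 0.5675 (-4.9 dB); phase: φ = 55.4°.

|H| = 0.5675 (-4.9 dB), φ = 55.4°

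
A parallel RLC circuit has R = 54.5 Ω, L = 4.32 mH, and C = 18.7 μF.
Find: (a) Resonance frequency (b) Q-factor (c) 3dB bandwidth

Step 1 — Resonance: ω₀ = 1/√(LC) = 1/√(0.00432·1.87e-05) = 3518 rad/s.
Step 2 — f₀ = ω₀/(2π) = 560 Hz.
Step 3 — Parallel Q: Q = R/(ω₀L) = 54.5/(3518·0.00432) = 3.586.
Step 4 — Bandwidth: Δω = ω₀/Q = 981.2 rad/s; BW = Δω/(2π) = 156.2 Hz.

(a) f₀ = 560 Hz  (b) Q = 3.586  (c) BW = 156.2 Hz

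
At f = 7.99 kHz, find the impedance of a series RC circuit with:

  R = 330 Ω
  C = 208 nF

Step 1 — Angular frequency: ω = 2π·f = 2π·7990 = 5.02e+04 rad/s.
Step 2 — Component impedances:
  R: Z = R = 330 Ω
  C: Z = 1/(jωC) = -j/(ω·C) = 0 - j95.77 Ω
Step 3 — Series combination: Z_total = R + C = 330 - j95.77 Ω = 343.6∠-16.2° Ω.

Z = 330 - j95.77 Ω = 343.6∠-16.2° Ω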